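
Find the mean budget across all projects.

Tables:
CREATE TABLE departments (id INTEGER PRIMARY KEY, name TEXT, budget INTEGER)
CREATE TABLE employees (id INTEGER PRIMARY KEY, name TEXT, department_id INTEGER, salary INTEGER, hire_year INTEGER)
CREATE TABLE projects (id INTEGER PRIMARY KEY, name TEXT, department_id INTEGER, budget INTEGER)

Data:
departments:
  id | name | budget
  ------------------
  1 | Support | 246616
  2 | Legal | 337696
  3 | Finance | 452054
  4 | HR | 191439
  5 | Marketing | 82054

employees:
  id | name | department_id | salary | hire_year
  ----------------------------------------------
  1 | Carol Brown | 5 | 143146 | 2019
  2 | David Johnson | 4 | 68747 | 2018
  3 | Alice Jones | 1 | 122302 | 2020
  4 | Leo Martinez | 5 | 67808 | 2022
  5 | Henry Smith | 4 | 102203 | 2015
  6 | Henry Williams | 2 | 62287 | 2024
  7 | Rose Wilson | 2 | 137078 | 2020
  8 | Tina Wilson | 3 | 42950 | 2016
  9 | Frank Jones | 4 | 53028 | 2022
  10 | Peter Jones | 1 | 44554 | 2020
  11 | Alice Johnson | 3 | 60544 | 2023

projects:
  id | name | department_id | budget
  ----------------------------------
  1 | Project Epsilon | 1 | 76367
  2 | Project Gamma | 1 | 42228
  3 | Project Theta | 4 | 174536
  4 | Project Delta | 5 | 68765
SELECT AVG(budget) FROM projects

Execution result:
90474.00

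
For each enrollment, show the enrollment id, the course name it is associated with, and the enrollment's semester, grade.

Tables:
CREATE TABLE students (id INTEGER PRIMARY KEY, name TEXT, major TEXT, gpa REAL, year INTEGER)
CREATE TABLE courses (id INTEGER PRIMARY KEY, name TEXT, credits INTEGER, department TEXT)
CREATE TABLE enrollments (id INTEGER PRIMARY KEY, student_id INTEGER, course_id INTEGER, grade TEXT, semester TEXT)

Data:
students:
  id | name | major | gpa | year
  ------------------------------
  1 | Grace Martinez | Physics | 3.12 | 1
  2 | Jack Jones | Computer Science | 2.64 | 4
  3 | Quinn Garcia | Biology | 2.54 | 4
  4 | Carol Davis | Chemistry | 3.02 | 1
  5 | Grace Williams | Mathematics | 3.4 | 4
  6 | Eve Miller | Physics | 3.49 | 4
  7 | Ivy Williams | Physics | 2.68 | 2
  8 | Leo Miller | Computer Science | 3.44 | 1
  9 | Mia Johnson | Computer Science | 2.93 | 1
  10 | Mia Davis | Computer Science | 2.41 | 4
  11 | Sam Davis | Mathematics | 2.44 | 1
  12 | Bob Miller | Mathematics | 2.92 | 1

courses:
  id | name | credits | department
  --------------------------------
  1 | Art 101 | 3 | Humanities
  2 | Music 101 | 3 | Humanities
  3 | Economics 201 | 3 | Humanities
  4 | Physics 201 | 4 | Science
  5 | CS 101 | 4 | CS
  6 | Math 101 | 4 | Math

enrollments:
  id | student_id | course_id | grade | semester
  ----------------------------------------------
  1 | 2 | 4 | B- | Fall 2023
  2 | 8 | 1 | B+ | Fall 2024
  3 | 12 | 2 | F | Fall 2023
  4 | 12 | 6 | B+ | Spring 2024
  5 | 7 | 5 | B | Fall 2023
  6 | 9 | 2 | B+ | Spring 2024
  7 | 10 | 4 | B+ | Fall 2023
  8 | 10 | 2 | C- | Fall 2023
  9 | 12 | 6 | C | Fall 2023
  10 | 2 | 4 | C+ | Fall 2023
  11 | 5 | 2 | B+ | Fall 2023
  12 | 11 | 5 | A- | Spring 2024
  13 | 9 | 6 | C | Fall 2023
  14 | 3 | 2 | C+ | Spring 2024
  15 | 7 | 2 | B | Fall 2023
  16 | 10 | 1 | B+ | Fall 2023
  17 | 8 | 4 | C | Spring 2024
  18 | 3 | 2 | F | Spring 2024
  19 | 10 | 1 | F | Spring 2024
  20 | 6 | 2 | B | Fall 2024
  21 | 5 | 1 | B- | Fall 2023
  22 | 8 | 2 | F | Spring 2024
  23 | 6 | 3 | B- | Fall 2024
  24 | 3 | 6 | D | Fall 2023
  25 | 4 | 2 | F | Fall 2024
SELECT c.id, p.name AS course, c.semester, c.grade FROM enrollments c JOIN courses p ON c.course_id = p.id

Execution result:
id | course | semester | grade
1 | Physics 201 | Fall 2023 | B-
2 | Art 101 | Fall 2024 | B+
3 | Music 101 | Fall 2023 | F
4 | Math 101 | Spring 2024 | B+
5 | CS 101 | Fall 2023 | B
6 | Music 101 | Spring 2024 | B+
7 | Physics 201 | Fall 2023 | B+
8 | Music 101 | Fall 2023 | C-
9 | Math 101 | Fall 2023 | C
10 | Physics 201 | Fall 2023 | C+
11 | Music 101 | Fall 2023 | B+
12 | CS 101 | Spring 2024 | A-
13 | Math 101 | Fall 2023 | C
14 | Music 101 | Spring 2024 | C+
15 | Music 101 | Fall 2023 | B
16 | Art 101 | Fall 2023 | B+
17 | Physics 201 | Spring 2024 | C
18 | Music 101 | Spring 2024 | F
19 | Art 101 | Spring 2024 | F
20 | Music 101 | Fall 2024 | B
21 | Art 101 | Fall 2023 | B-
22 | Music 101 | Spring 2024 | F
23 | Economics 201 | Fall 2024 | B-
24 | Math 101 | Fall 2023 | D
25 | Music 101 | Fall 2024 | F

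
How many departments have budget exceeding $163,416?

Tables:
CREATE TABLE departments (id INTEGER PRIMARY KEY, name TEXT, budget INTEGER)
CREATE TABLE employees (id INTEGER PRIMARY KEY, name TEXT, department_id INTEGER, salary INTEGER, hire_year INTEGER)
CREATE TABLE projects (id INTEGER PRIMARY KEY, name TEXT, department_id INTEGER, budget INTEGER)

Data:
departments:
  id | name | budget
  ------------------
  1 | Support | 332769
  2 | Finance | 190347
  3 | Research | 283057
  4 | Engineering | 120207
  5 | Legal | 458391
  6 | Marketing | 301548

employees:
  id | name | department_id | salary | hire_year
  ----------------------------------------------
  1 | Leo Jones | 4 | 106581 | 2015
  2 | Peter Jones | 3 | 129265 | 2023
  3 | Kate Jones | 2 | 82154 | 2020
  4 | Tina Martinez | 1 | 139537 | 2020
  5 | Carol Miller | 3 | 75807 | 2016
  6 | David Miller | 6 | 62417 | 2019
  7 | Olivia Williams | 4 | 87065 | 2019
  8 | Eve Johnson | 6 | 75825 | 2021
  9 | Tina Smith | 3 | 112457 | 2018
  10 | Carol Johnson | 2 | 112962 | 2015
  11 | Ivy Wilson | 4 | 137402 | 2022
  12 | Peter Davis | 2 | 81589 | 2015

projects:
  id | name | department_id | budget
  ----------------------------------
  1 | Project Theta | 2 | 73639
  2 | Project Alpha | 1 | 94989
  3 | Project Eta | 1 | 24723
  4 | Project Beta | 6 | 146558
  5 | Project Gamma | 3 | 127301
SELECT COUNT(*) FROM departments WHERE budget > 163416

Execution result:
5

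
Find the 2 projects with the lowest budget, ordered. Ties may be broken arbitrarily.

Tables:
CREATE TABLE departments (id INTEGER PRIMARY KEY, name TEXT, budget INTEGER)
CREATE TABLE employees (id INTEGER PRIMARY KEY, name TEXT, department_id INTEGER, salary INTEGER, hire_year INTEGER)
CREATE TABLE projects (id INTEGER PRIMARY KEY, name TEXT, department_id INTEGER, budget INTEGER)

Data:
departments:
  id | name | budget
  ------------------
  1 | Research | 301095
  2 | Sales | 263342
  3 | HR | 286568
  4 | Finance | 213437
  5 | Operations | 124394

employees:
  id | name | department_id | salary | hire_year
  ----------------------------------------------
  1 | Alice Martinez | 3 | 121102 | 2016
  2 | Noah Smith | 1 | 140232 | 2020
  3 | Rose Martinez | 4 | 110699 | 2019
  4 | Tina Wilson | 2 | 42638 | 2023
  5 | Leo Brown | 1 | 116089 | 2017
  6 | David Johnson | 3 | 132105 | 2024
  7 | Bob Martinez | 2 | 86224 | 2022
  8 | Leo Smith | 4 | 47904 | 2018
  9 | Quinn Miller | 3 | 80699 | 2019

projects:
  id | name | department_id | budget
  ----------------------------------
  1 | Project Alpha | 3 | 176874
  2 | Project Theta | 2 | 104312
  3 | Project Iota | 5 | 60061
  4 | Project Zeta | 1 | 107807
SELECT name, budget FROM projects ORDER BY budget ASC LIMIT 2

Execution result:
name | budget
Project Iota | 60061
Project Theta | 104312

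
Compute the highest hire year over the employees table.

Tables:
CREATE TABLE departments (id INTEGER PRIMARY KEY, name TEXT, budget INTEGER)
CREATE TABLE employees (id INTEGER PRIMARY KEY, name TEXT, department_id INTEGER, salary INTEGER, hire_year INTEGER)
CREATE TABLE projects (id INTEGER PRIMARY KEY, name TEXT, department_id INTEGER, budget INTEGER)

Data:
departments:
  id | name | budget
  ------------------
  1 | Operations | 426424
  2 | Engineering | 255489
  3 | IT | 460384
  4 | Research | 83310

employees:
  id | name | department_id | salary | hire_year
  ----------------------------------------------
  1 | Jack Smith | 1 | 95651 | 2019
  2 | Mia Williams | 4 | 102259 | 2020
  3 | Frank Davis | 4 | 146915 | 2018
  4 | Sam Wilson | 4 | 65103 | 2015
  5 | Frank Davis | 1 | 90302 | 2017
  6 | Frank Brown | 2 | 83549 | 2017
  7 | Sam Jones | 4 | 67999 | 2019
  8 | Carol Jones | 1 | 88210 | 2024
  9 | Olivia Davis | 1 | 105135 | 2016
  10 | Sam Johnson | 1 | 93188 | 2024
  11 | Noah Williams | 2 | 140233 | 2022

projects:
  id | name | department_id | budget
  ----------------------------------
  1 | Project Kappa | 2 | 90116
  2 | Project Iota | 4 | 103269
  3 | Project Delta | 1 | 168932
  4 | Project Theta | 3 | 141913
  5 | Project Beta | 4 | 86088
SELECT MAX(hire_year) FROM employees

Execution result:
2024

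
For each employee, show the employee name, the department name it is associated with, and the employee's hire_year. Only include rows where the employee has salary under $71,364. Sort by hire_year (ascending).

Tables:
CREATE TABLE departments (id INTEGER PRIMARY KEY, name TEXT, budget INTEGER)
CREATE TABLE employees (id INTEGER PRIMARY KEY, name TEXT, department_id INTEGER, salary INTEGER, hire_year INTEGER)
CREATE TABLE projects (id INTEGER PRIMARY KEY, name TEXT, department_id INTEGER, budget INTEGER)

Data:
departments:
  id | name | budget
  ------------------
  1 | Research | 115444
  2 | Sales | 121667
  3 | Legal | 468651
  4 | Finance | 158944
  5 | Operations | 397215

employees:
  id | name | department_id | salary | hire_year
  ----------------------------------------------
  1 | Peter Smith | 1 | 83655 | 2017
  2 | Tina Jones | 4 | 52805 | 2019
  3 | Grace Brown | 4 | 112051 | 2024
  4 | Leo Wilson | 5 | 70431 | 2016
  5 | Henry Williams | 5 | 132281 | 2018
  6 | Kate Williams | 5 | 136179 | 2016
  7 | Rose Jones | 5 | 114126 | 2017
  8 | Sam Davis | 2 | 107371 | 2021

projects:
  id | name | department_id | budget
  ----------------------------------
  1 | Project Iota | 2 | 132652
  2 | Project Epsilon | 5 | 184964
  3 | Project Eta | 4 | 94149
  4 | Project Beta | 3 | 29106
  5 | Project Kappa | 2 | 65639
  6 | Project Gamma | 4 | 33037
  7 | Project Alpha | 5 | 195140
SELECT c.name, p.name AS department, c.hire_year FROM employees c JOIN departments p ON c.department_id = p.id WHERE c.salary < 71364 ORDER BY c.hire_year ASC

Execution result:
name | department | hire_year
Leo Wilson | Operations | 2016
Tina Jones | Finance | 2019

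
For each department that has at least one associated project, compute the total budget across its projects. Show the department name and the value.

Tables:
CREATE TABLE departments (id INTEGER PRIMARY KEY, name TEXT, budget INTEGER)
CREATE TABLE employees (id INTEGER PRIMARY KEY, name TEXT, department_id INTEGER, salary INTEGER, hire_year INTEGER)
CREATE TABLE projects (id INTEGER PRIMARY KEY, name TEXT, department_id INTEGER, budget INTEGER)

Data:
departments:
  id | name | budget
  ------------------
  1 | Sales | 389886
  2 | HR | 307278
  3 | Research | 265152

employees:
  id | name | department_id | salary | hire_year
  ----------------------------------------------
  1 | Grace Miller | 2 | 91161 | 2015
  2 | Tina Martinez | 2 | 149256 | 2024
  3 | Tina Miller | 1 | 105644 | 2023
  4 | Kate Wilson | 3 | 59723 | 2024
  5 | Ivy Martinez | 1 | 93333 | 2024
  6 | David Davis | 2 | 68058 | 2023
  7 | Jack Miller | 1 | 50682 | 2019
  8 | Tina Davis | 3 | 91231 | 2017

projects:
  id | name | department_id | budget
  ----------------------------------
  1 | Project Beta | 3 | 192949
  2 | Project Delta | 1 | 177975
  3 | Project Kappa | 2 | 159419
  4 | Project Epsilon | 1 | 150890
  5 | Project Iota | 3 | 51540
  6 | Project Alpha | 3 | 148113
SELECT p.name, SUM(c.budget) AS sum_budget FROM projects c JOIN departments p ON c.department_id = p.id GROUP BY p.id, p.name

Execution result:
name | sum_budget
Sales | 328865
HR | 159419
Research | 392602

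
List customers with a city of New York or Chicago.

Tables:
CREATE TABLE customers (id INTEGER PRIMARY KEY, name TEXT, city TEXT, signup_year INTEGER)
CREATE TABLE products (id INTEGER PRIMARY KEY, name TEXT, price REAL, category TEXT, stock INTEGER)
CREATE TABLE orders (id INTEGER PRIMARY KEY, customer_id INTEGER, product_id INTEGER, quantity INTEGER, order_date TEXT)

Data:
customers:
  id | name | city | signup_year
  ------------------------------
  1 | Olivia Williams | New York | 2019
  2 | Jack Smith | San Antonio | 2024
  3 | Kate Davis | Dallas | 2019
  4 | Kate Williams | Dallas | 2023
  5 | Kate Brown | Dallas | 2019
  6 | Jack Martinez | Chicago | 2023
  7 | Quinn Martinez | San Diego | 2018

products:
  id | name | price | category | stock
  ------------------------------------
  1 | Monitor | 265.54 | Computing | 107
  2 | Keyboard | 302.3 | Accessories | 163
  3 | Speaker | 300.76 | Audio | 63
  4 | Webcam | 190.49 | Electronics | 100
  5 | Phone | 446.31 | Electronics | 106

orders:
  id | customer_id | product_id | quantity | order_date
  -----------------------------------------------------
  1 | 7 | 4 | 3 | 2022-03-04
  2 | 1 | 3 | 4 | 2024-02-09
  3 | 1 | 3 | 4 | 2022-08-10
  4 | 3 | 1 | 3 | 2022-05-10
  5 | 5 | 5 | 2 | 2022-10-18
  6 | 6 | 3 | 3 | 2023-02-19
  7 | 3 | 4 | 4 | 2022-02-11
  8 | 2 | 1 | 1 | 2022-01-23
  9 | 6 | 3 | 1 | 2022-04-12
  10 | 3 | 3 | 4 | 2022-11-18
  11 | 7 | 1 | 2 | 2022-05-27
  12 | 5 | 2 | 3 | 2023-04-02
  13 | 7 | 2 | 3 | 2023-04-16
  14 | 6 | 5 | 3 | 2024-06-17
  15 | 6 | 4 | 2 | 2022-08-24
SELECT name, city FROM customers WHERE city IN ('New York', 'Chicago')

Execution result:
name | city
Olivia Williams | New York
Jack Martinez | Chicago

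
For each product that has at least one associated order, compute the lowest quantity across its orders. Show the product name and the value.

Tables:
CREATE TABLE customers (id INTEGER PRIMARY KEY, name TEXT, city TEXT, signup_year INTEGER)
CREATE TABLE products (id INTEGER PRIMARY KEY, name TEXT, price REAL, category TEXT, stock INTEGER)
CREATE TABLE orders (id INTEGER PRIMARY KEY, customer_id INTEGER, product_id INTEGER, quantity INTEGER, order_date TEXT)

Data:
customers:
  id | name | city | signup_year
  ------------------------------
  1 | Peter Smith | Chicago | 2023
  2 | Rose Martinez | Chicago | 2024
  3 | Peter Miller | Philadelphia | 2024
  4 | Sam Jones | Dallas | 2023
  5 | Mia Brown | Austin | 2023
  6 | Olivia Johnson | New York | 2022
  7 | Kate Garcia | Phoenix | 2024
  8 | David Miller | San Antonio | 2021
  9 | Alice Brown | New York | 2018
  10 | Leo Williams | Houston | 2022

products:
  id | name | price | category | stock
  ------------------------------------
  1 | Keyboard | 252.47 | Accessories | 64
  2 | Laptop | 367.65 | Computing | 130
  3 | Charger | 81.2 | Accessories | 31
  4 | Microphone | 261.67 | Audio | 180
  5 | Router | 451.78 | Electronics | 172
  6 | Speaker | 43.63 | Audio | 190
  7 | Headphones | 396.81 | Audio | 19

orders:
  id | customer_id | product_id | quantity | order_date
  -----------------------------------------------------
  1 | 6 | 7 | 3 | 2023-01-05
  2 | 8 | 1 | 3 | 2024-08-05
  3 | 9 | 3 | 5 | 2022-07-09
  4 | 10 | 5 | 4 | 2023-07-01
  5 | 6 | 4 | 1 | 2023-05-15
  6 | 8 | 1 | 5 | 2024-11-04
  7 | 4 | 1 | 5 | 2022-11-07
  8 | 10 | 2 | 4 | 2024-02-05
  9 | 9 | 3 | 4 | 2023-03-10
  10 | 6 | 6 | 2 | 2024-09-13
SELECT p.name, MIN(c.quantity) AS min_quantity FROM orders c JOIN products p ON c.product_id = p.id GROUP BY p.id, p.name

Execution result:
name | min_quantity
Keyboard | 3
Laptop | 4
Charger | 4
Microphone | 1
Router | 4
Speaker | 2
Headphones | 3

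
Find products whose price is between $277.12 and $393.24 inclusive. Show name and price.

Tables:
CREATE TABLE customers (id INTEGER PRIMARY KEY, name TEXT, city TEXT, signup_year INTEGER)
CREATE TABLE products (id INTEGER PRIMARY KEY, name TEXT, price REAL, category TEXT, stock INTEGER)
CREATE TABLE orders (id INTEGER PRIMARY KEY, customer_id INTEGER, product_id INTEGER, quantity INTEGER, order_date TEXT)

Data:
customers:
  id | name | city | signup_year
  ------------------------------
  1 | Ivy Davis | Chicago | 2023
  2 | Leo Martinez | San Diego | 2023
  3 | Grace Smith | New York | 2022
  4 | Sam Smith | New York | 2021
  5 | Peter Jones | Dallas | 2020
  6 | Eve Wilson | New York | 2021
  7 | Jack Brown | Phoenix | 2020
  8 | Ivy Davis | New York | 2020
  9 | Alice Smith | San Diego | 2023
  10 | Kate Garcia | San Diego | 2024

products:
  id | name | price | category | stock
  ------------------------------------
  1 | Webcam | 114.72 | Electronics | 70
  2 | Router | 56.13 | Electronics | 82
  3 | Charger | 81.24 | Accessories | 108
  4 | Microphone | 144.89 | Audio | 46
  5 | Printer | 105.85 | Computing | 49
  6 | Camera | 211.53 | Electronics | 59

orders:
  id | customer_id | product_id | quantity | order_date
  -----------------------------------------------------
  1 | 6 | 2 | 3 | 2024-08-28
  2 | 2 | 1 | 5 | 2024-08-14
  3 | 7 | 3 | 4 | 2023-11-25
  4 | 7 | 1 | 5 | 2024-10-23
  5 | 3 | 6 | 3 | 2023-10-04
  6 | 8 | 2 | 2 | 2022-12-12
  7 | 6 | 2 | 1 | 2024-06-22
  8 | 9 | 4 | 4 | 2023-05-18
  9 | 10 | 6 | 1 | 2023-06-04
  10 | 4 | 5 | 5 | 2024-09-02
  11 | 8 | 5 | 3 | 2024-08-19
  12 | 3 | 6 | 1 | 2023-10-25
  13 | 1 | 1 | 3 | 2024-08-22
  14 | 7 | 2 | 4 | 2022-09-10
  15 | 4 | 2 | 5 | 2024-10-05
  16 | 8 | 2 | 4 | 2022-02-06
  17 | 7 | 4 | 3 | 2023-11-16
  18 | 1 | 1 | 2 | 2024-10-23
SELECT name, price FROM products WHERE price BETWEEN 277.12 AND 393.24

Execution result:
(no rows)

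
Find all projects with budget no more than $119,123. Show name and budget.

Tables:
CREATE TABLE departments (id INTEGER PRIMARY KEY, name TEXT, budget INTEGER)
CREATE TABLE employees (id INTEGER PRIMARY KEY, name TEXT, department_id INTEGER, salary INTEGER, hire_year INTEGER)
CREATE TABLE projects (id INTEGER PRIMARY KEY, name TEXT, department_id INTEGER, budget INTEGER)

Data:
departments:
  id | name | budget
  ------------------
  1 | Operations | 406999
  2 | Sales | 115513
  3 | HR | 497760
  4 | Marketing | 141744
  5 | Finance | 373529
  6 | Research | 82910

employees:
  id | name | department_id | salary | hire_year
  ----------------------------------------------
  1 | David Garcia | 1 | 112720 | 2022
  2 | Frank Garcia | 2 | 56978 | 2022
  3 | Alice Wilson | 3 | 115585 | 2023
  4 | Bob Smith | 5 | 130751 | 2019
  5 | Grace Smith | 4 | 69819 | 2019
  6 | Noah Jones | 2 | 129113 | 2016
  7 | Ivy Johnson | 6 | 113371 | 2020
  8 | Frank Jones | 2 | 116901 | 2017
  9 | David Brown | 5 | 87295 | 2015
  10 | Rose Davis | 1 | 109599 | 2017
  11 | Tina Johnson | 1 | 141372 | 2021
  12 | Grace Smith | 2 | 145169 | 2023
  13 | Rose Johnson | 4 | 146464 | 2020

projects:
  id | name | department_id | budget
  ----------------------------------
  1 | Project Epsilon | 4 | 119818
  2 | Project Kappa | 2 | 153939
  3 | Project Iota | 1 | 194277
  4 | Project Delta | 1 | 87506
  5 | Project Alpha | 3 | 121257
SELECT name, budget FROM projects WHERE budget <= 119123

Execution result:
name | budget
Project Delta | 87506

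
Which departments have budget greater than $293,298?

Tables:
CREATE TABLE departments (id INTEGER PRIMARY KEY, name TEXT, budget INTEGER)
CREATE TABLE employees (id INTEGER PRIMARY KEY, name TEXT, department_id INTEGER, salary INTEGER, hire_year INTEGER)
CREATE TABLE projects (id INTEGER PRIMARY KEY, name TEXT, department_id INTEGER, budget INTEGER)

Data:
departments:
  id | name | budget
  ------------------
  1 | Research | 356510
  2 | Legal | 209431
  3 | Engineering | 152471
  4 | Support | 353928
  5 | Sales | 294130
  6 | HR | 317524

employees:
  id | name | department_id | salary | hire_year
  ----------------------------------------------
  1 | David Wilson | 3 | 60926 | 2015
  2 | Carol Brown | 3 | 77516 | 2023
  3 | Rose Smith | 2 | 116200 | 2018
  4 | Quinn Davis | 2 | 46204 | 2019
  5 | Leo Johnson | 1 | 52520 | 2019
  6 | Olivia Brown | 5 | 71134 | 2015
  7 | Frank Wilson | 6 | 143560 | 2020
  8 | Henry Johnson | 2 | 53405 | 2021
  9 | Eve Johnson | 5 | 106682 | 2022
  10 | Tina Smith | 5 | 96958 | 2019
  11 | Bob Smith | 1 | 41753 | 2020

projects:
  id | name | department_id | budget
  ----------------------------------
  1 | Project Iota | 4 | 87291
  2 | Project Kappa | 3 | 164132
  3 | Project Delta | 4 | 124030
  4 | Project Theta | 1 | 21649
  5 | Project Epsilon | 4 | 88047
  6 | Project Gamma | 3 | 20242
SELECT name, budget FROM departments WHERE budget > 293298

Execution result:
name | budget
Research | 356510
Support | 353928
Sales | 294130
HR | 317524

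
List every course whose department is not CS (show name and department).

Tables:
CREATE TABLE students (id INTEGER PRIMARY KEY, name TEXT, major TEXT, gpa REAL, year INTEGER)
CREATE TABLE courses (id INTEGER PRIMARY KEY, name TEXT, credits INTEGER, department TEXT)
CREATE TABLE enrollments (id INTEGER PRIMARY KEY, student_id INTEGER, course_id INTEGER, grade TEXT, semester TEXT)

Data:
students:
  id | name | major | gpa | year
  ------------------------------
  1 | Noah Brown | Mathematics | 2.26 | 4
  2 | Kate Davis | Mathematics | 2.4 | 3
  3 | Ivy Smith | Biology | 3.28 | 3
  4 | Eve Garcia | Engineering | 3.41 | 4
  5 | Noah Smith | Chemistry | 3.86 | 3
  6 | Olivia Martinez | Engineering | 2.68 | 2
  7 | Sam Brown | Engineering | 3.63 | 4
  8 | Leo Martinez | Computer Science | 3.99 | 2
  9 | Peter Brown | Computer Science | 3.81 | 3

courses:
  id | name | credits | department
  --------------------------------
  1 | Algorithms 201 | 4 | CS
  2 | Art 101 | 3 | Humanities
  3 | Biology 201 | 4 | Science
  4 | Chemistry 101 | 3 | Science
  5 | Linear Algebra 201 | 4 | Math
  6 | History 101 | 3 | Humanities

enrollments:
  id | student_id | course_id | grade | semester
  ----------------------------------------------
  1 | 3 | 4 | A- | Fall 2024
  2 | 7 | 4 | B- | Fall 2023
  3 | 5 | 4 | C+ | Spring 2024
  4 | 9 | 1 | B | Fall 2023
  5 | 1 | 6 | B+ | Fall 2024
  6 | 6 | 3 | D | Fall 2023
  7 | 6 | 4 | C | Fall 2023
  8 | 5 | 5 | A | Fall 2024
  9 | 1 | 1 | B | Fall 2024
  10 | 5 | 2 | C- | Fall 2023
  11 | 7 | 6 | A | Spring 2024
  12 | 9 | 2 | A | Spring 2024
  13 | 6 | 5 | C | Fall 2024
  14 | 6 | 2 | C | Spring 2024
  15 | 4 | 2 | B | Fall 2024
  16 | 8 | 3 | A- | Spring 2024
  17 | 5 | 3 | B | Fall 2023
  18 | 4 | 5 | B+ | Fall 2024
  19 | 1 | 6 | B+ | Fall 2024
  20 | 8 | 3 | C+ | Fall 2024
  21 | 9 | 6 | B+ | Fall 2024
SELECT name, department FROM courses WHERE department <> 'CS'

Execution result:
name | department
Art 101 | Humanities
Biology 201 | Science
Chemistry 101 | Science
Linear Algebra 201 | Math
History 101 | Humanities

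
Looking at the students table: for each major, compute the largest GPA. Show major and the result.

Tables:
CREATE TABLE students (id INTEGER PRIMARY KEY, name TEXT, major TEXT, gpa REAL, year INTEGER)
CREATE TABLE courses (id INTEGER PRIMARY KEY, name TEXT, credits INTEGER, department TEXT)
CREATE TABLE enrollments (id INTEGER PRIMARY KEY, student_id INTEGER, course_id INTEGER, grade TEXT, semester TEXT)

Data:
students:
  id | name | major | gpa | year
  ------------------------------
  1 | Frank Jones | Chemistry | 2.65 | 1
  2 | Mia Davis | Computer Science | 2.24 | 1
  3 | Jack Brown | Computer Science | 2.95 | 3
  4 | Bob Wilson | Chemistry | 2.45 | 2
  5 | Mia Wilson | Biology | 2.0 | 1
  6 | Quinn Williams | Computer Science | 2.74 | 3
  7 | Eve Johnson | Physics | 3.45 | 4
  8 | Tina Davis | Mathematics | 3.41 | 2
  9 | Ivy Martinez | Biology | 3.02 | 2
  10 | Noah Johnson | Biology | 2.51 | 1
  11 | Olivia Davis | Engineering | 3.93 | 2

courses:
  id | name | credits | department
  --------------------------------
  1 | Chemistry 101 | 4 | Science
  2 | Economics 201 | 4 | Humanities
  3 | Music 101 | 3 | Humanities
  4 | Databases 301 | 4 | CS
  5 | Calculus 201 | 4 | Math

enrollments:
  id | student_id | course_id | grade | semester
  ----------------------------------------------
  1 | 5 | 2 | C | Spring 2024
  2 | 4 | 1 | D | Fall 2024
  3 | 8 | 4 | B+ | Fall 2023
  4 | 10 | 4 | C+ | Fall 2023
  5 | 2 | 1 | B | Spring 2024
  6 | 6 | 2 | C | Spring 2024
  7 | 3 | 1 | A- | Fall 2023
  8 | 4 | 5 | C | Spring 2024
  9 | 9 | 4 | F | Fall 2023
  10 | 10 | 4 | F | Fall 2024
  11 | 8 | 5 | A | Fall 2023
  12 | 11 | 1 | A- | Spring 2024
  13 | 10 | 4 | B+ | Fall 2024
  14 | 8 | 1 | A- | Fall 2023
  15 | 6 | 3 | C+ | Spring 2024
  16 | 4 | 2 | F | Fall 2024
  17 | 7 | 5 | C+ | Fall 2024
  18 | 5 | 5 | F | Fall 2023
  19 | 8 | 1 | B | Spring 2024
SELECT major, MAX(gpa) AS max_gpa FROM students GROUP BY major

Execution result:
major | max_gpa
Biology | 3.02
Chemistry | 2.65
Computer Science | 2.95
Engineering | 3.93
Mathematics | 3.41
Physics | 3.45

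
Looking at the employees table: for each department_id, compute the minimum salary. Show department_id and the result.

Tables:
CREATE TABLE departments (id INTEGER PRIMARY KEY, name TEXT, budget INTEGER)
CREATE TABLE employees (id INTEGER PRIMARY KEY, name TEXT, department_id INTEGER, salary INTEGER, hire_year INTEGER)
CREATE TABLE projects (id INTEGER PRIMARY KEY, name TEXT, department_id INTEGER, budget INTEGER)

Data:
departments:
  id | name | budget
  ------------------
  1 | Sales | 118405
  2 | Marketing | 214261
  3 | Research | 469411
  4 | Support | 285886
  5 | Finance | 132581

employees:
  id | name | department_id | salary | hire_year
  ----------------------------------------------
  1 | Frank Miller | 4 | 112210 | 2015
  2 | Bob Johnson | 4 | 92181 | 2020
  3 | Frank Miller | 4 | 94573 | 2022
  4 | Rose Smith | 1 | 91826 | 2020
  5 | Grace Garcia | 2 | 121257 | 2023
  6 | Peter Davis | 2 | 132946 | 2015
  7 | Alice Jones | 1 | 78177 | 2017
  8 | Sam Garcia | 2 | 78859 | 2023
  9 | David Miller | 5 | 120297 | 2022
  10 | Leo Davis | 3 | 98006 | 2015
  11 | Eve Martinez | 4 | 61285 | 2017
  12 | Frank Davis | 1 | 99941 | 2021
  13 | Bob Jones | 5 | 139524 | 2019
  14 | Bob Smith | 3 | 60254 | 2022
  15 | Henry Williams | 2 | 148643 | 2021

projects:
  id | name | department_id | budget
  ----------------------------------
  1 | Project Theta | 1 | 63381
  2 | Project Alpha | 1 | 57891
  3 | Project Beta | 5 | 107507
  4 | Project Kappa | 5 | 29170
SELECT department_id, MIN(salary) AS min_salary FROM employees GROUP BY department_id

Execution result:
department_id | min_salary
1 | 78177
2 | 78859
3 | 60254
4 | 61285
5 | 120297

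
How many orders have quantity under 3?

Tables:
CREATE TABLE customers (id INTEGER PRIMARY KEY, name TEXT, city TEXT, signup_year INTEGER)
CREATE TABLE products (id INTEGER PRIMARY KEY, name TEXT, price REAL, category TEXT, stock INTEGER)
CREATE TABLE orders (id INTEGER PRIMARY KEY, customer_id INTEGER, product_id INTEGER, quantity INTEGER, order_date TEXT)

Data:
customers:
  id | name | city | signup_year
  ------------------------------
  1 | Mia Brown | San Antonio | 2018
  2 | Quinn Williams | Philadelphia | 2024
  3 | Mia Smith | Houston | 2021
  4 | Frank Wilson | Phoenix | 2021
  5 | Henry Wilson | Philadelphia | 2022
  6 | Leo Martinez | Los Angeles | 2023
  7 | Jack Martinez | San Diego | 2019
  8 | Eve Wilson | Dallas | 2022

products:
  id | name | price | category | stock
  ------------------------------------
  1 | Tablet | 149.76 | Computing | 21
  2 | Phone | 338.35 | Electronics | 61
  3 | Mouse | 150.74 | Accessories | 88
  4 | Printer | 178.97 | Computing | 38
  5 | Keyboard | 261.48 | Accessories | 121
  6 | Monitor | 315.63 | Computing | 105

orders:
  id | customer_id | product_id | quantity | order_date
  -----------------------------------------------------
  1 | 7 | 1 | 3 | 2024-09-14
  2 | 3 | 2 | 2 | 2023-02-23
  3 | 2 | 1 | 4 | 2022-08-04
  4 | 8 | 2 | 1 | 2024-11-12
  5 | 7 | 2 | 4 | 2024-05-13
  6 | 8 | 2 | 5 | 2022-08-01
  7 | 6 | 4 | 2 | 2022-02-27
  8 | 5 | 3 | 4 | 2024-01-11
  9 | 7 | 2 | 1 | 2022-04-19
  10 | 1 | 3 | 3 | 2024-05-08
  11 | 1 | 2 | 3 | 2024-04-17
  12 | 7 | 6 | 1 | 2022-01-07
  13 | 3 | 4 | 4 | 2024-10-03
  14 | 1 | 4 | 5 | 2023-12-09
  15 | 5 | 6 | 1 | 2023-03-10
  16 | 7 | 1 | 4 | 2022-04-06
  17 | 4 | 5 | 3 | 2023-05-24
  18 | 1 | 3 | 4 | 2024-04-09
SELECT COUNT(*) FROM orders WHERE quantity < 3

Execution result:
6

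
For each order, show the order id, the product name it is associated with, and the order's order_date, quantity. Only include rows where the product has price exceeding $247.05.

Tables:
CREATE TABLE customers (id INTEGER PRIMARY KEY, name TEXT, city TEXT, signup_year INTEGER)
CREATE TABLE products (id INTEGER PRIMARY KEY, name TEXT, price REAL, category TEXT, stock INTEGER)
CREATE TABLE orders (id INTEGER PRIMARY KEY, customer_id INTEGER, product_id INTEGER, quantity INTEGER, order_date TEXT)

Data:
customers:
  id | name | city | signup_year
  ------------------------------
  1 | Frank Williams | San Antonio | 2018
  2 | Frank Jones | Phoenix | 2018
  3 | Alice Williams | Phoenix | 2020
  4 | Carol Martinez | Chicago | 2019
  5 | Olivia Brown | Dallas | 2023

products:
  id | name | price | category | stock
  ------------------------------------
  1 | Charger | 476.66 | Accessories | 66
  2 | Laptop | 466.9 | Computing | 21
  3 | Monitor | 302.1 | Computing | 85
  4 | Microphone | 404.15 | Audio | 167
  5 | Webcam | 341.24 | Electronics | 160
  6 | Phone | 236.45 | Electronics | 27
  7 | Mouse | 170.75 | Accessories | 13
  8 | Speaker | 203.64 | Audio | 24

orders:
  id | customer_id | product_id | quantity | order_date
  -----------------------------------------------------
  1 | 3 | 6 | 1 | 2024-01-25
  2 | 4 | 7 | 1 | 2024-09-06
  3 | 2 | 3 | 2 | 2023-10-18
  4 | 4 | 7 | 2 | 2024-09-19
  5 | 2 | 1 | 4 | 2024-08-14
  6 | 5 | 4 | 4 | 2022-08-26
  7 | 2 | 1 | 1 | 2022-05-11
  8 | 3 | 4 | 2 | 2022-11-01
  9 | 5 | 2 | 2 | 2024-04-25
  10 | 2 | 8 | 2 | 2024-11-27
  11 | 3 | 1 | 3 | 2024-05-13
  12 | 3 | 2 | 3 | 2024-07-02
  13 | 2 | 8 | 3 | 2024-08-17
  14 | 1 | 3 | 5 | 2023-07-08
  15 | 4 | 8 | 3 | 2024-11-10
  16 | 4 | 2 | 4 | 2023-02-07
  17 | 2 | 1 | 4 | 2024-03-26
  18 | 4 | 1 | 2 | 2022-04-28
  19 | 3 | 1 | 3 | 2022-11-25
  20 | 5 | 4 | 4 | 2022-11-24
SELECT c.id, p.name AS product, c.order_date, c.quantity FROM orders c JOIN products p ON c.product_id = p.id WHERE p.price > 247.05

Execution result:
id | product | order_date | quantity
3 | Monitor | 2023-10-18 | 2
5 | Charger | 2024-08-14 | 4
6 | Microphone | 2022-08-26 | 4
7 | Charger | 2022-05-11 | 1
8 | Microphone | 2022-11-01 | 2
9 | Laptop | 2024-04-25 | 2
11 | Charger | 2024-05-13 | 3
12 | Laptop | 2024-07-02 | 3
14 | Monitor | 2023-07-08 | 5
16 | Laptop | 2023-02-07 | 4
17 | Charger | 2024-03-26 | 4
18 | Charger | 2022-04-28 | 2
19 | Charger | 2022-11-25 | 3
20 | Microphone | 2022-11-24 | 4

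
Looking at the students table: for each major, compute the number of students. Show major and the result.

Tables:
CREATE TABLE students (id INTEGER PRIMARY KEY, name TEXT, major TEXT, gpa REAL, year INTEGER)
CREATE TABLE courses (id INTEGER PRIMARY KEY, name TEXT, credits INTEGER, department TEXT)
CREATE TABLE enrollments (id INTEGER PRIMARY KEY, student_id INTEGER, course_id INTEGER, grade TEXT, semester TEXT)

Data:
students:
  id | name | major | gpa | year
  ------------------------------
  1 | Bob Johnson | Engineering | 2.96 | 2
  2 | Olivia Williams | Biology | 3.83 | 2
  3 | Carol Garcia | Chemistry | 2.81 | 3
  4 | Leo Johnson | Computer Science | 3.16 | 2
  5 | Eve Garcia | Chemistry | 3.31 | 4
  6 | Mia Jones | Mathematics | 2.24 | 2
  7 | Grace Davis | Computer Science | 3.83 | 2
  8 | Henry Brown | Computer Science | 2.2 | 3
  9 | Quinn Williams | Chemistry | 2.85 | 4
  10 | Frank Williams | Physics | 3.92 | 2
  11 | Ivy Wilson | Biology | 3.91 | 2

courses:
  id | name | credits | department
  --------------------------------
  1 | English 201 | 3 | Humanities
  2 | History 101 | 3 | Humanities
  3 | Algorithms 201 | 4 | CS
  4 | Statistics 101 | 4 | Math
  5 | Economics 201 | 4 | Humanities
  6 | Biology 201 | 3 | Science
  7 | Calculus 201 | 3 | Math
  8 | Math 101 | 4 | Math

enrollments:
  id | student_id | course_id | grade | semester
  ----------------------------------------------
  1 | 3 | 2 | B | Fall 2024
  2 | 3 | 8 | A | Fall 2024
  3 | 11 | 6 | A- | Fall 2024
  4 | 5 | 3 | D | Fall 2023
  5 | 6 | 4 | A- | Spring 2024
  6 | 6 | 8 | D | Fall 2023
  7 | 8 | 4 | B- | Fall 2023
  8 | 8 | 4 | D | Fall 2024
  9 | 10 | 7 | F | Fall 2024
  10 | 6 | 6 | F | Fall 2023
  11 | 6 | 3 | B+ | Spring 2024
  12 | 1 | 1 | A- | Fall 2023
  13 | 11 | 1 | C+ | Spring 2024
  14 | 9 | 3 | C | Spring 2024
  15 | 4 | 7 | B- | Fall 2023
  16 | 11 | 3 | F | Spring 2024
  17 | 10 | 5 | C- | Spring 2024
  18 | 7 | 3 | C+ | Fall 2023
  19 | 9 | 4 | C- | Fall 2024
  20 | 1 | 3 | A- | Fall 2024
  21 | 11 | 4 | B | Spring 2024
SELECT major, COUNT(*) AS n FROM students GROUP BY major

Execution result:
major | n
Biology | 2
Chemistry | 3
Computer Science | 3
Engineering | 1
Mathematics | 1
Physics | 1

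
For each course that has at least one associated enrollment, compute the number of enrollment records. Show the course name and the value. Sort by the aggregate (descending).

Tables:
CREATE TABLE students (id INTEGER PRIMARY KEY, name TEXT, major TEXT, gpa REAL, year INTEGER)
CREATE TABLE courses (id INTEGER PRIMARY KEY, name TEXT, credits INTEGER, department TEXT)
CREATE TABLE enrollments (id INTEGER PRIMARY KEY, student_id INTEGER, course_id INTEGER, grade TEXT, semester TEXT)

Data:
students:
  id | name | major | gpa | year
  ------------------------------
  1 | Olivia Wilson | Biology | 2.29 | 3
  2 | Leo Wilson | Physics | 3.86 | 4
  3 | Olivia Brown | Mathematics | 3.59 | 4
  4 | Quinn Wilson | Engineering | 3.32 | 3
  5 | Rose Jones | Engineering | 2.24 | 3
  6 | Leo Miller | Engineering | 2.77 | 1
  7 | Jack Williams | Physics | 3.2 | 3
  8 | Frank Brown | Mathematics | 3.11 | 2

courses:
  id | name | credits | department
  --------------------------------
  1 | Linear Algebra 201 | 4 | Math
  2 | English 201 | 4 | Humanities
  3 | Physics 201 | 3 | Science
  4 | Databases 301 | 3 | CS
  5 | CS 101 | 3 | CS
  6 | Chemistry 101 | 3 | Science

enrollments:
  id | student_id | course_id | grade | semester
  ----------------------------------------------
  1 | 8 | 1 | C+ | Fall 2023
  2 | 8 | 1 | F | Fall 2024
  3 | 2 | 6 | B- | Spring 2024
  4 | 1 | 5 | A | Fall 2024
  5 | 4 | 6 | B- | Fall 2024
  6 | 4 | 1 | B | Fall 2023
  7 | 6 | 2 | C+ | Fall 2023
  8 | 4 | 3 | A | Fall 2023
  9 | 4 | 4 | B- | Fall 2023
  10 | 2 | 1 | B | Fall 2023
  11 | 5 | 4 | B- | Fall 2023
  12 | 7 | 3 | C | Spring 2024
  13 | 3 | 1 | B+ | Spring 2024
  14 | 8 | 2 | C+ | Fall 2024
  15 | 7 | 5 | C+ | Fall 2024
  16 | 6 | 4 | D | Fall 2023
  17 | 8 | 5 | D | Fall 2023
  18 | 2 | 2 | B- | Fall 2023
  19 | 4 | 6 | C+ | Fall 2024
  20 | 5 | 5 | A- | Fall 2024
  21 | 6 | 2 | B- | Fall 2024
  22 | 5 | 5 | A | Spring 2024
SELECT p.name, COUNT(*) AS n FROM enrollments c JOIN courses p ON c.course_id = p.id GROUP BY p.id, p.name ORDER BY n DESC

Execution result:
name | n
Linear Algebra 201 | 5
CS 101 | 5
English 201 | 4
Databases 301 | 3
Chemistry 101 | 3
Physics 201 | 2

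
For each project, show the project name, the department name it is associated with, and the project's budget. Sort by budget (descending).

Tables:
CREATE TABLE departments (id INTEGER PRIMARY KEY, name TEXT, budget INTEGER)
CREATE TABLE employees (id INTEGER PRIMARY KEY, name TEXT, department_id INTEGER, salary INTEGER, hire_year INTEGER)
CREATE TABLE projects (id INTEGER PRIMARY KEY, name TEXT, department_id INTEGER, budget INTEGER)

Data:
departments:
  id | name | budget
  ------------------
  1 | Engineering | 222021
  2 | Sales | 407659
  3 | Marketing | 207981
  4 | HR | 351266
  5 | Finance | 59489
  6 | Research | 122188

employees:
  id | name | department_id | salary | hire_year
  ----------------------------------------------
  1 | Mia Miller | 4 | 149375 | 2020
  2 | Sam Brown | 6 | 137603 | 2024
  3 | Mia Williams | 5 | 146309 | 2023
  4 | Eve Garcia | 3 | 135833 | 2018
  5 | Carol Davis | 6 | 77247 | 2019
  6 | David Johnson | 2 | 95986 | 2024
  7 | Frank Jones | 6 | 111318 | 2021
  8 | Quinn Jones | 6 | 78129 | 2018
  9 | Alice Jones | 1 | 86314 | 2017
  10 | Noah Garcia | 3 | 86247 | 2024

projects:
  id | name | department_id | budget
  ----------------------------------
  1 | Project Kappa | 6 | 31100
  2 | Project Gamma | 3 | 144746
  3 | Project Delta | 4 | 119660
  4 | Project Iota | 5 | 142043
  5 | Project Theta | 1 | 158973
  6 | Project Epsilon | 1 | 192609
SELECT c.name, p.name AS department, c.budget FROM projects c JOIN departments p ON c.department_id = p.id ORDER BY c.budget DESC

Execution result:
name | department | budget
Project Epsilon | Engineering | 192609
Project Theta | Engineering | 158973
Project Gamma | Marketing | 144746
Project Iota | Finance | 142043
Project Delta | HR | 119660
Project Kappa | Research | 31100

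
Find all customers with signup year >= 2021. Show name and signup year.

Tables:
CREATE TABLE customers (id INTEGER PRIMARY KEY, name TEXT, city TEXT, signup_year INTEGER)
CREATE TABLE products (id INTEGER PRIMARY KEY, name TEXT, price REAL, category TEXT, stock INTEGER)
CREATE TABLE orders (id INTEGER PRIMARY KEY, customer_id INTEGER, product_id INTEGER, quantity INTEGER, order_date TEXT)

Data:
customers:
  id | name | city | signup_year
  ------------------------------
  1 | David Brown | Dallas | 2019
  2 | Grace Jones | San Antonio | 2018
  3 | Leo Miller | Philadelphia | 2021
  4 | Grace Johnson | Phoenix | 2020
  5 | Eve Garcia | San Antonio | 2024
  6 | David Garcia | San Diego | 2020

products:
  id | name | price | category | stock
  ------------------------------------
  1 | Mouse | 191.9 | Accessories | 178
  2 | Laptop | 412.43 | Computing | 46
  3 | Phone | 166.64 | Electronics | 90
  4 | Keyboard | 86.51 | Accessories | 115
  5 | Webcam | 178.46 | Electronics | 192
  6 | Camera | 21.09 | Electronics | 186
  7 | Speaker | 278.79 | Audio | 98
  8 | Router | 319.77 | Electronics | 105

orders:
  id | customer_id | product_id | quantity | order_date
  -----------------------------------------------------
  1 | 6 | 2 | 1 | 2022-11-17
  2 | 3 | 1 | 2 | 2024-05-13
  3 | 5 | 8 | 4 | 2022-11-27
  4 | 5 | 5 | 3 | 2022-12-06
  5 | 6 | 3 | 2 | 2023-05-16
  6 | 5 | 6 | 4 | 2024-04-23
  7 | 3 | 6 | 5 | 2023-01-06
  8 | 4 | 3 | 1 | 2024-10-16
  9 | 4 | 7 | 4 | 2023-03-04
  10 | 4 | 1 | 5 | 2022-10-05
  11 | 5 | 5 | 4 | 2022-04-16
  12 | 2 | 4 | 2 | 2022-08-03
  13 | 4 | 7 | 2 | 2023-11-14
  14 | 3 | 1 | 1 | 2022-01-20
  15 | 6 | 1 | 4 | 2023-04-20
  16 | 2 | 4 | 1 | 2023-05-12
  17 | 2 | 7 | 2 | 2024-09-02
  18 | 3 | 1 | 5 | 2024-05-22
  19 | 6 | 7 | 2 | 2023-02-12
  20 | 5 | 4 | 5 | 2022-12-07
SELECT name, signup_year FROM customers WHERE signup_year >= 2021

Execution result:
name | signup_year
Leo Miller | 2021
Eve Garcia | 2024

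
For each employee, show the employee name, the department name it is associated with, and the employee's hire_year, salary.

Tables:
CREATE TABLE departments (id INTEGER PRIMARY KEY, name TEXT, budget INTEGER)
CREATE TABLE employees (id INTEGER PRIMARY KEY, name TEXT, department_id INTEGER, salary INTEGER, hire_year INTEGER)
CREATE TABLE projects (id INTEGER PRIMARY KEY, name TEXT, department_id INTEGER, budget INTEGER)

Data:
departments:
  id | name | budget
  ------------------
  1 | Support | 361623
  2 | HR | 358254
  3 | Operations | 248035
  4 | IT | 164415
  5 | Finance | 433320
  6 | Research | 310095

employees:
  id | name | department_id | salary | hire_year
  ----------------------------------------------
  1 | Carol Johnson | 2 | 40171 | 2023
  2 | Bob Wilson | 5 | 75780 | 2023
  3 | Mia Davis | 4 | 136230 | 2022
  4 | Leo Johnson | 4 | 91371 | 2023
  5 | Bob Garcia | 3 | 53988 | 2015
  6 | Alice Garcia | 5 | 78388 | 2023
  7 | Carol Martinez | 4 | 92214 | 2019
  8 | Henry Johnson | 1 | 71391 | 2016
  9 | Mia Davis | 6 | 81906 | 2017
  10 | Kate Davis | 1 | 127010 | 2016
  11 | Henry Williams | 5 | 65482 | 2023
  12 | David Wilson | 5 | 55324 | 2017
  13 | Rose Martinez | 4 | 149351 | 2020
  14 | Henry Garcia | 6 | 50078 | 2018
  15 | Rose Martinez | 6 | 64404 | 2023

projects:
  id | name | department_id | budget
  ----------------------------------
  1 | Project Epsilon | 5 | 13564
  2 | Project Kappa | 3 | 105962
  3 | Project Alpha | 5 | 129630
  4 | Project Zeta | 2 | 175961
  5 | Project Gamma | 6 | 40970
SELECT c.name, p.name AS department, c.hire_year, c.salary FROM employees c JOIN departments p ON c.department_id = p.id

Execution result:
name | department | hire_year | salary
Carol Johnson | HR | 2023 | 40171
Bob Wilson | Finance | 2023 | 75780
Mia Davis | IT | 2022 | 136230
Leo Johnson | IT | 2023 | 91371
Bob Garcia | Operations | 2015 | 53988
Alice Garcia | Finance | 2023 | 78388
Carol Martinez | IT | 2019 | 92214
Henry Johnson | Support | 2016 | 71391
Mia Davis | Research | 2017 | 81906
Kate Davis | Support | 2016 | 127010
Henry Williams | Finance | 2023 | 65482
David Wilson | Finance | 2017 | 55324
Rose Martinez | IT | 2020 | 149351
Henry Garcia | Research | 2018 | 50078
Rose Martinez | Research | 2023 | 64404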